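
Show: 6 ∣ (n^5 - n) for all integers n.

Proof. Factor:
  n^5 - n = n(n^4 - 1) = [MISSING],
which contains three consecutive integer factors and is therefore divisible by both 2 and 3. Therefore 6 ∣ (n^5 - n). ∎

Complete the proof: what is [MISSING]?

(n - 1)n(n + 1)(n^2 + 1)

n^4 - 1 = (n^2 - 1)(n^2 + 1), and n^2 - 1 = (n-1)(n+1).
So n(n^4 - 1) = (n - 1)n(n + 1)(n^2 + 1).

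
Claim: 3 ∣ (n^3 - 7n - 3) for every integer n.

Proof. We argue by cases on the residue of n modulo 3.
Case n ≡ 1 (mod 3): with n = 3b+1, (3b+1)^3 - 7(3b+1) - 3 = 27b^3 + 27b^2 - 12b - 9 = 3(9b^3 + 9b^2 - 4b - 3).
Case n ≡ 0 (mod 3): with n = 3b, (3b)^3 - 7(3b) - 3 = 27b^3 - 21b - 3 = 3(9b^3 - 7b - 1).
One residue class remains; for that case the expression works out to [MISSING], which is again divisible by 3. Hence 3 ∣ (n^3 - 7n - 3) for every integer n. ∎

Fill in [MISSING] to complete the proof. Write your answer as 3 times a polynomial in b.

3(9b^3 + 18b^2 + 5b - 3)

The residues treated are {1, 0}, so the missing case is n ≡ 2 (mod 3); write n = 3b+2.
Then (3b+2)^3 - 7(3b+2) - 3 = 27b^3 + 54b^2 + 15b - 9 = 3(9b^3 + 18b^2 + 5b - 3).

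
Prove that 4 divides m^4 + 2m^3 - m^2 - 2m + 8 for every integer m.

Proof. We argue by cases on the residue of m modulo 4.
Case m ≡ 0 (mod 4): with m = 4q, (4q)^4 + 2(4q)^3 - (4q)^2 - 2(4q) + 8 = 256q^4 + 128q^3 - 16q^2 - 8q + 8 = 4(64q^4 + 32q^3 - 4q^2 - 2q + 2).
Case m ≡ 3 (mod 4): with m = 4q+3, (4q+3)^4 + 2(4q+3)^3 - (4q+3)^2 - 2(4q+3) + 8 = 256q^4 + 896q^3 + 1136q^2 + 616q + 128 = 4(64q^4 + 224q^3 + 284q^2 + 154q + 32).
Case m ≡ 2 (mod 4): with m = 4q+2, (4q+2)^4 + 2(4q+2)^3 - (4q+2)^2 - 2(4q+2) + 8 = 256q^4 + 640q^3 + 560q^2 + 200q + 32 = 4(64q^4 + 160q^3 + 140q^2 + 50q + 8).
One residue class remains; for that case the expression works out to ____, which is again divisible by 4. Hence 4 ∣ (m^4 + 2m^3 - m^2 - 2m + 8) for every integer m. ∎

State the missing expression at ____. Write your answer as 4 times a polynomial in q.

Only m ≡ 1 (mod 4) is unaccounted for. Put m = 4q+1:
(4q+1)^4 + 2(4q+1)^3 - (4q+1)^2 - 2(4q+1) + 8 expands to 256q^4 + 384q^3 + 176q^2 + 24q + 8,
and factoring out 4 leaves 4(64q^4 + 96q^3 + 44q^2 + 6q + 2).

4(64q^4 + 96q^3 + 44q^2 + 6q + 2)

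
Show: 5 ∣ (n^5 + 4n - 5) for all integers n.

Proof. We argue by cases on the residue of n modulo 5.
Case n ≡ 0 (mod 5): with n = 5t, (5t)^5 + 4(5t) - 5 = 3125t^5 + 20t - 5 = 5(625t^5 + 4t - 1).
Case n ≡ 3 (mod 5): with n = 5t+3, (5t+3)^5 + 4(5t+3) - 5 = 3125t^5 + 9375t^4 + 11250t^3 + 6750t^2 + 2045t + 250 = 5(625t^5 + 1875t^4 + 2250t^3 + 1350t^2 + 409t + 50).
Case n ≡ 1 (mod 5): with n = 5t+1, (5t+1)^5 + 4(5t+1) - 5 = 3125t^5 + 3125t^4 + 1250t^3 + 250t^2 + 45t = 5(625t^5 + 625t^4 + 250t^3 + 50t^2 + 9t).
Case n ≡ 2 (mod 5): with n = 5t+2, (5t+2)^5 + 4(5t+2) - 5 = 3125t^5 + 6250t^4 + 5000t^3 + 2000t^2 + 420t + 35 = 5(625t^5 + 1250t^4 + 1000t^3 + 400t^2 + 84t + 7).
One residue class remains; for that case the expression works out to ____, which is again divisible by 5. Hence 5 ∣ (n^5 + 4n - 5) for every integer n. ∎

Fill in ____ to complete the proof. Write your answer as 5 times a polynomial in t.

5(625t^5 + 2500t^4 + 4000t^3 + 3200t^2 + 1284t + 207)

Only n ≡ 4 (mod 5) is unaccounted for. Put n = 5t+4:
(5t+4)^5 + 4(5t+4) - 5 expands to 3125t^5 + 12500t^4 + 20000t^3 + 16000t^2 + 6420t + 1035,
and factoring out 5 leaves 5(625t^5 + 2500t^4 + 4000t^3 + 3200t^2 + 1284t + 207).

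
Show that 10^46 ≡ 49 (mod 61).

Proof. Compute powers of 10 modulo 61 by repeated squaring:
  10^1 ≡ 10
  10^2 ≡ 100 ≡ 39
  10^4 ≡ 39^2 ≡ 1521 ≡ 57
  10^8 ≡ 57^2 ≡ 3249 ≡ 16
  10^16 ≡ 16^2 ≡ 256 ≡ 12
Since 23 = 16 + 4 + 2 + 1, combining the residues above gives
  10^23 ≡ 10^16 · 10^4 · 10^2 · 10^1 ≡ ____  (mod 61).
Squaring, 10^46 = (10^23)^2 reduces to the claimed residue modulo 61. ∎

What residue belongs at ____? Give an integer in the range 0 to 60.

7

10^16 · 10^4 · 10^2 · 10^1 ≡ 12 · 57 · 39 · 10 = 266760.
266760 mod 61 = 7, so 10^23 ≡ 7 (mod 61).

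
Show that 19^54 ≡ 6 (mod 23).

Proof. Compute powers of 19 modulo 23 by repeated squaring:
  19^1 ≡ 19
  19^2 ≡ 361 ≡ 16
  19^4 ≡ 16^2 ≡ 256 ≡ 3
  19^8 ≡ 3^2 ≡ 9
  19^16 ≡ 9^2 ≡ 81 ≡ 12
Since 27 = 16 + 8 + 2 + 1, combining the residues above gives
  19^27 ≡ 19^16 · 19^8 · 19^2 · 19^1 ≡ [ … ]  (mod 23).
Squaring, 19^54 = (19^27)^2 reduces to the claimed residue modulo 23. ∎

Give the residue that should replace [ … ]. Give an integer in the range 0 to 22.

11

Multiply the listed residues: 12 · 9 · 16 · 19 = 108 → 1728 → 32832.
Reducing modulo 23: 32832 = 1427·23 + 11, so 19^27 ≡ 11.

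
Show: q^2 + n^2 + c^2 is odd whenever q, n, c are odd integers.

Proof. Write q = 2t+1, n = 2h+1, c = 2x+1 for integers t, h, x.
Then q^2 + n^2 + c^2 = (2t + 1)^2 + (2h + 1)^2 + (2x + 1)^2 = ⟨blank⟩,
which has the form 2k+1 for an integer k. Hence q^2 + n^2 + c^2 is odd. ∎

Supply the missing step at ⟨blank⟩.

2(2h^2 + 2h + 2t^2 + 2t + 2x^2 + 2x + 1) + 1

(2t + 1)^2 + (2h + 1)^2 + (2x + 1)^2 = 4h^2 + 4h + 4t^2 + 4t + 4x^2 + 4x + 3
= 2(2h^2 + 2h + 2t^2 + 2t + 2x^2 + 2x + 1) + 1.
Since 2h^2 + 2h + 2t^2 + 2t + 2x^2 + 2x + 1 is an integer, the sum of squares is of the form 2k+1 for an integer k.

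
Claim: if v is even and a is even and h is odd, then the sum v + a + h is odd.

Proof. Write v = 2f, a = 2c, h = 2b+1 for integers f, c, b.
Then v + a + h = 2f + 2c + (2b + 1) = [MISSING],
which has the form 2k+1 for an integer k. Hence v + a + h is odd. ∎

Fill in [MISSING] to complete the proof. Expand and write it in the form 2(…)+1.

Expanding: 2f + 2c + (2b + 1) = 2b + 2c + 2f + 1.
Every term except the constant is even, so this is 2(b + c + f) + 1,
and b + c + f ∈ ℤ gives the required form.

2(b + c + f) + 1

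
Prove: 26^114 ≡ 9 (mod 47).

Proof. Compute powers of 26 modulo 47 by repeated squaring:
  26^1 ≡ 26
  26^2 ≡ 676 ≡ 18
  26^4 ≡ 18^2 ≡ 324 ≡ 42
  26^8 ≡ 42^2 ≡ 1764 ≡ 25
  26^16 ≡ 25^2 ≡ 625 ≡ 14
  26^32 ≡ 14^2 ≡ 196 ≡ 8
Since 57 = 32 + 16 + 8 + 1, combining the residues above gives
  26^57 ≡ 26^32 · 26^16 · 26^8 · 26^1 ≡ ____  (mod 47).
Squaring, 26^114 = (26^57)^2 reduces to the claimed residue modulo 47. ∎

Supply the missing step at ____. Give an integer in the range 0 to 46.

Multiply the listed residues: 8 · 14 · 25 · 26 = 112 → 2800 → 72800.
Reducing modulo 47: 72800 = 1548·47 + 44, so 26^57 ≡ 44.

44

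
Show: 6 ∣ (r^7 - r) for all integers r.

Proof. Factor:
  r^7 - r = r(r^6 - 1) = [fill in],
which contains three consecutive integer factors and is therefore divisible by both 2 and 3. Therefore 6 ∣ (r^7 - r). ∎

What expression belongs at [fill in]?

(r - 1)r(r + 1)(r^4 + r^2 + 1)

r^6 - 1 = (r^2 - 1)(r^4 + r^2 + 1), and r^2 - 1 = (r-1)(r+1).
So r(r^6 - 1) = (r - 1)r(r + 1)(r^4 + r^2 + 1).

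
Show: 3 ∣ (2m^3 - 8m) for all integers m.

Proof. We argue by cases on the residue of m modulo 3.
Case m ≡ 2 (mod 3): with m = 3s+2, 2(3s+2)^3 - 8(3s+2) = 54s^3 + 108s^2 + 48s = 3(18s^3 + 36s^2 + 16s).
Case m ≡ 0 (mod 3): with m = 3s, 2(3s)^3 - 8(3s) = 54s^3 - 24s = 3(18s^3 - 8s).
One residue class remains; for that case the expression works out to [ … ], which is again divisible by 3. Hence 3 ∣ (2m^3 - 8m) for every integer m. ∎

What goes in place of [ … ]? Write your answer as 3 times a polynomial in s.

3(18s^3 + 18s^2 - 2s - 2)

Only m ≡ 1 (mod 3) is unaccounted for. Put m = 3s+1:
2(3s+1)^3 - 8(3s+1) expands to 54s^3 + 54s^2 - 6s - 6,
and factoring out 3 leaves 3(18s^3 + 18s^2 - 2s - 2).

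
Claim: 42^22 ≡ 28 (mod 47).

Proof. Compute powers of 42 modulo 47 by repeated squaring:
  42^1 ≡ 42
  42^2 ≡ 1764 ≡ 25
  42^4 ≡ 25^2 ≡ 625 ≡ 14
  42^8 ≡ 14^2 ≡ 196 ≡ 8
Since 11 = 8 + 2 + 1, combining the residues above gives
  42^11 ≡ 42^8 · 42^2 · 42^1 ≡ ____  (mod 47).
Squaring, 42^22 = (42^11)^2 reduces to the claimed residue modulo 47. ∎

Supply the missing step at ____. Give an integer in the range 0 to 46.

Multiply the listed residues: 8 · 25 · 42 = 200 → 8400.
Reducing modulo 47: 8400 = 178·47 + 34, so 42^11 ≡ 34.

34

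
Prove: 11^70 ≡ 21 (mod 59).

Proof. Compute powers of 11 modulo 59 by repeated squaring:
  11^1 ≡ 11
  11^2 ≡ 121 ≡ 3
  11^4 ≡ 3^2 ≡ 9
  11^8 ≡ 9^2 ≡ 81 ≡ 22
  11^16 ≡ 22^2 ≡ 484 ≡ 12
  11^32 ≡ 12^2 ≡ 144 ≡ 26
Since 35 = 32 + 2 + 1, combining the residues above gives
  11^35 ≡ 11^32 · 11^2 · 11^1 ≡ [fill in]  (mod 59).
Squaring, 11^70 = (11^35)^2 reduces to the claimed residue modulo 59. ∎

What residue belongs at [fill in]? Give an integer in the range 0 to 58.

32

Multiply the listed residues: 26 · 3 · 11 = 78 → 858.
Reducing modulo 59: 858 = 14·59 + 32, so 11^35 ≡ 32.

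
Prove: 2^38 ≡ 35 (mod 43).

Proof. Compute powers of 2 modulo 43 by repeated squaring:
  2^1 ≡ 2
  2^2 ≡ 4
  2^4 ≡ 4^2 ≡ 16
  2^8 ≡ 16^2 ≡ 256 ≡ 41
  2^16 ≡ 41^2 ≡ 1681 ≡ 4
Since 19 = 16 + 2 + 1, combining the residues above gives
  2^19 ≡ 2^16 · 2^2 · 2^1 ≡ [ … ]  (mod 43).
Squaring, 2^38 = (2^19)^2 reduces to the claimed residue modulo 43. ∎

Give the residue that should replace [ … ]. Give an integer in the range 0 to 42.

32

2^16 · 2^2 · 2^1 ≡ 4 · 4 · 2 = 32.
32 mod 43 = 32, so 2^19 ≡ 32 (mod 43).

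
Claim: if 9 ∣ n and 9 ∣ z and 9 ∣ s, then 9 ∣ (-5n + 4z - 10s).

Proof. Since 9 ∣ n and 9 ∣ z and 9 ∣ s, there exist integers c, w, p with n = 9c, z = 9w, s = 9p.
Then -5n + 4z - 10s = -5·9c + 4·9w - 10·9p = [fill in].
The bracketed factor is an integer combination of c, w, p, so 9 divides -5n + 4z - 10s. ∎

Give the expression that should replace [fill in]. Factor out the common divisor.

Pull the common 9 out of every term: -5·9c + 4·9w - 10·9p = 9(-5c - 10p + 4w).
-5c - 10p + 4w is an integer, which exhibits the divisibility.

9(-5c - 10p + 4w)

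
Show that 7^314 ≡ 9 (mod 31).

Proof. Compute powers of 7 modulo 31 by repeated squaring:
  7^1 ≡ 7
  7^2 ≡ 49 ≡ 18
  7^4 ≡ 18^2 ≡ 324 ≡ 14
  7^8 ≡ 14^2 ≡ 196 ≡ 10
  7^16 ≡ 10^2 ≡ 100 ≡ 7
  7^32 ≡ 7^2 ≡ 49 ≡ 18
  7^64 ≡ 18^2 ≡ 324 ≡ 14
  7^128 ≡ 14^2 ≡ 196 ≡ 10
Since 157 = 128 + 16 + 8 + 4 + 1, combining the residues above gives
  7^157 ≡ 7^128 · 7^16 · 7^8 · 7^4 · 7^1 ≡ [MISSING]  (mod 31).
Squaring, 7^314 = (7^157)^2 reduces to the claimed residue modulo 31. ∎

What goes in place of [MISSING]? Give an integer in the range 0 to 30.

Multiply the listed residues: 10 · 7 · 10 · 14 · 7 = 70 → 700 → 9800 → 68600.
Reducing modulo 31: 68600 = 2212·31 + 28, so 7^157 ≡ 28.

28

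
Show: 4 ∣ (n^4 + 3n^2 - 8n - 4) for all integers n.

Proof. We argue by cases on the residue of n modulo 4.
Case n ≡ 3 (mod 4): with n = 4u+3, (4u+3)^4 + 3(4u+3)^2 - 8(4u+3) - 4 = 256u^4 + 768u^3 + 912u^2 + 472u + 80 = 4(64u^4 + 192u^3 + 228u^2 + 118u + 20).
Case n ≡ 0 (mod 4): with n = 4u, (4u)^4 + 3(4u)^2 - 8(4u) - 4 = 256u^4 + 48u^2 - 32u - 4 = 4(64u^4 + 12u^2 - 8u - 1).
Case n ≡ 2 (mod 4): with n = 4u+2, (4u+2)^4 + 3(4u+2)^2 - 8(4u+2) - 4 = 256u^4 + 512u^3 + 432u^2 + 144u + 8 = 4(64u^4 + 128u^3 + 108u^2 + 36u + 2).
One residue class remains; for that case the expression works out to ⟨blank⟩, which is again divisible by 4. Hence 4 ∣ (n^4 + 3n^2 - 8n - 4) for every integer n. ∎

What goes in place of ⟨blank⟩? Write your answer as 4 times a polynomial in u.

4(64u^4 + 64u^3 + 36u^2 + 2u - 2)

The residues treated are {3, 0, 2}, so the missing case is n ≡ 1 (mod 4); write n = 4u+1.
Then (4u+1)^4 + 3(4u+1)^2 - 8(4u+1) - 4 = 256u^4 + 256u^3 + 144u^2 + 8u - 8 = 4(64u^4 + 64u^3 + 36u^2 + 2u - 2).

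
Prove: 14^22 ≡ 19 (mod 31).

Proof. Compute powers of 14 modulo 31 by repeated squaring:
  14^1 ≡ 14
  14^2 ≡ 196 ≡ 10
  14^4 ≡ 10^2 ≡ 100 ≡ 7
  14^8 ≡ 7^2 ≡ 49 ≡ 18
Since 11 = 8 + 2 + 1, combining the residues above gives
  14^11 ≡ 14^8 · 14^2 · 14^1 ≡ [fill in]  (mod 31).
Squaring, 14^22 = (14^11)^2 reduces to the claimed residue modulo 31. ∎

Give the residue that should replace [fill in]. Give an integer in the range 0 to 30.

9

14^8 · 14^2 · 14^1 ≡ 18 · 10 · 14 = 2520.
2520 mod 31 = 9, so 14^11 ≡ 9 (mod 31).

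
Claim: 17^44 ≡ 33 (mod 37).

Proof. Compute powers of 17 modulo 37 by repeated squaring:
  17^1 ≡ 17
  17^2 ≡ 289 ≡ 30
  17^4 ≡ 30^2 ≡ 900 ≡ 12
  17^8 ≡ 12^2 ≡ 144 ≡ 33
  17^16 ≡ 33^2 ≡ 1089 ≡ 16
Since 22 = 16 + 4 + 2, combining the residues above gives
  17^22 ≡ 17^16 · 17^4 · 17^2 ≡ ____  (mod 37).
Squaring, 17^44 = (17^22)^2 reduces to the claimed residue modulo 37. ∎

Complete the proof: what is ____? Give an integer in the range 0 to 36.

25

Multiply the listed residues: 16 · 12 · 30 = 192 → 5760.
Reducing modulo 37: 5760 = 155·37 + 25, so 17^22 ≡ 25.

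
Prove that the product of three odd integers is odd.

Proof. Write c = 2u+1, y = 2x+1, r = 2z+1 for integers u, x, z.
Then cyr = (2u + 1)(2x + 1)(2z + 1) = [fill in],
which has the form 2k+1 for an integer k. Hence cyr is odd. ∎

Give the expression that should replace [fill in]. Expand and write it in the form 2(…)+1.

2(4uxz + 2ux + 2uz + u + 2xz + x + z) + 1

(2u + 1)(2x + 1)(2z + 1) = 8uxz + 4ux + 4uz + 2u + 4xz + 2x + 2z + 1
= 2(4uxz + 2ux + 2uz + u + 2xz + x + z) + 1.
Since 4uxz + 2ux + 2uz + u + 2xz + x + z is an integer, the product is of the form 2k+1 for an integer k.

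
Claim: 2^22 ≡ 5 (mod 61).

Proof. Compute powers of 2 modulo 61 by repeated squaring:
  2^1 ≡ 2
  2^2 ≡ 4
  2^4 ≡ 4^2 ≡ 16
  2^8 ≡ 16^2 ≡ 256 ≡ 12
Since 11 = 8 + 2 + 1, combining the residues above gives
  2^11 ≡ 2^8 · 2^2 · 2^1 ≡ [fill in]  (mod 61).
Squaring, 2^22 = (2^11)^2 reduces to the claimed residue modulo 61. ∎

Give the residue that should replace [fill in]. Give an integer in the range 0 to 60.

2^8 · 2^2 · 2^1 ≡ 12 · 4 · 2 = 96.
96 mod 61 = 35, so 2^11 ≡ 35 (mod 61).

35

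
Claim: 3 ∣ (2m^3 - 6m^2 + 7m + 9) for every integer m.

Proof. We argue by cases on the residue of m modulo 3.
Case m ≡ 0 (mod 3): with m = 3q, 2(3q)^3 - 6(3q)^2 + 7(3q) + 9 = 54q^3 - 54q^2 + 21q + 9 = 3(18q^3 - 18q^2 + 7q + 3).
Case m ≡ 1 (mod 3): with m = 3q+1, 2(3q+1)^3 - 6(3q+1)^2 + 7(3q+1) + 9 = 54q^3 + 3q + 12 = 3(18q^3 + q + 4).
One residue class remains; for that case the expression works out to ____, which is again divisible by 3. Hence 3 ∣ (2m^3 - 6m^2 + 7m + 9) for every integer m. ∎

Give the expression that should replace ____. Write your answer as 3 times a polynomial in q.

Only m ≡ 2 (mod 3) is unaccounted for. Put m = 3q+2:
2(3q+2)^3 - 6(3q+2)^2 + 7(3q+2) + 9 expands to 54q^3 + 54q^2 + 21q + 15,
and factoring out 3 leaves 3(18q^3 + 18q^2 + 7q + 5).

3(18q^3 + 18q^2 + 7q + 5)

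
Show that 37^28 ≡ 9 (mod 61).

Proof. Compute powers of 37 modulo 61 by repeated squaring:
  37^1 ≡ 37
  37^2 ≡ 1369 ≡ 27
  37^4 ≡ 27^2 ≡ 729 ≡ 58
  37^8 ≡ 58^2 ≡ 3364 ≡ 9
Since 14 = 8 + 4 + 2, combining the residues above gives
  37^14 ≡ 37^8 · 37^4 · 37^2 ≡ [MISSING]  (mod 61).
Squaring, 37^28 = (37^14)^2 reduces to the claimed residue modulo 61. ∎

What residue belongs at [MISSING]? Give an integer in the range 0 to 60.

3

37^8 · 37^4 · 37^2 ≡ 9 · 58 · 27 = 14094.
14094 mod 61 = 3, so 37^14 ≡ 3 (mod 61).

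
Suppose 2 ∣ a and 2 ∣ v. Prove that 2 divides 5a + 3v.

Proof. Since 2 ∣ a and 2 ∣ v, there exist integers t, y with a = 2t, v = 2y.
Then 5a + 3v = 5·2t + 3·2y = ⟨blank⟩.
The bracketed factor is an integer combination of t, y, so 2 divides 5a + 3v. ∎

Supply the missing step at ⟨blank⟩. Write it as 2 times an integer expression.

Pull the common 2 out of every term: 5·2t + 3·2y = 2(5t + 3y).
5t + 3y is an integer, which exhibits the divisibility.

2(5t + 3y)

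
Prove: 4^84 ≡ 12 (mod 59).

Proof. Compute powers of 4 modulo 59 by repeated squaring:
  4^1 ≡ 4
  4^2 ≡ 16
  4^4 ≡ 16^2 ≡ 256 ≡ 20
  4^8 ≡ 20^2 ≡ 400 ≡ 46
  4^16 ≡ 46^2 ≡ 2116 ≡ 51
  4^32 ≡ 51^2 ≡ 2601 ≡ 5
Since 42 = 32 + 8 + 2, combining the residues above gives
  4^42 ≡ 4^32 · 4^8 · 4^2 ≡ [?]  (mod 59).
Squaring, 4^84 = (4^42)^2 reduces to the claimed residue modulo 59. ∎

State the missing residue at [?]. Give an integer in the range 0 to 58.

22

4^32 · 4^8 · 4^2 ≡ 5 · 46 · 16 = 3680.
3680 mod 59 = 22, so 4^42 ≡ 22 (mod 59).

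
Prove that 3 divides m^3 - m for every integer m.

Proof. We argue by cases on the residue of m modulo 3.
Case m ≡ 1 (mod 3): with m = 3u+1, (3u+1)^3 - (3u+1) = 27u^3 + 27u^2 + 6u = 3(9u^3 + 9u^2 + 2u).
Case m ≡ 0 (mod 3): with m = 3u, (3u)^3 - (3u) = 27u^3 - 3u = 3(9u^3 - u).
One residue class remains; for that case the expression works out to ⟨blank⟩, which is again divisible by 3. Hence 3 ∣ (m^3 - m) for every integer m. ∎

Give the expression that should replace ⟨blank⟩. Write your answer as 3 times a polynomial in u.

Only m ≡ 2 (mod 3) is unaccounted for. Put m = 3u+2:
(3u+2)^3 - (3u+2) expands to 27u^3 + 54u^2 + 33u + 6,
and factoring out 3 leaves 3(9u^3 + 18u^2 + 11u + 2).

3(9u^3 + 18u^2 + 11u + 2)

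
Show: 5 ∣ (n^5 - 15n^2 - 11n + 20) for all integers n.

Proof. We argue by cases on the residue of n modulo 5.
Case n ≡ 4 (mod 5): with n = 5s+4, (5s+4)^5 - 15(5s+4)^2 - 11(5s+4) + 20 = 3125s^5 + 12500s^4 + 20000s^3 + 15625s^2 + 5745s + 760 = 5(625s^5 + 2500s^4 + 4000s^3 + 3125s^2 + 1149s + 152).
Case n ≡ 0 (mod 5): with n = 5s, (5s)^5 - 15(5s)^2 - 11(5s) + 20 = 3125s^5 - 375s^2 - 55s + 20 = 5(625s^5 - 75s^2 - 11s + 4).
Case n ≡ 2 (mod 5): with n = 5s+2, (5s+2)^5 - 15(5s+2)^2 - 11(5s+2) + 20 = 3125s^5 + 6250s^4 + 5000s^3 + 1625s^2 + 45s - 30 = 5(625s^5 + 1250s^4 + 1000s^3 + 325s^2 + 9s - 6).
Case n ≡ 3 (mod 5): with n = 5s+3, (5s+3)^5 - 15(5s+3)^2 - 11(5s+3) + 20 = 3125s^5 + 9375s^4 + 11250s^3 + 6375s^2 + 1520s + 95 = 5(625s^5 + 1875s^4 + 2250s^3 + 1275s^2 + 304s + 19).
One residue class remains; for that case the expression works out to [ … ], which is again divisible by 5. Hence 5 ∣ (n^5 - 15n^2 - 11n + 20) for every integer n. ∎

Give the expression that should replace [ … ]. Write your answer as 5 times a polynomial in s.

The residues treated are {4, 0, 2, 3}, so the missing case is n ≡ 1 (mod 5); write n = 5s+1.
Then (5s+1)^5 - 15(5s+1)^2 - 11(5s+1) + 20 = 3125s^5 + 3125s^4 + 1250s^3 - 125s^2 - 180s - 5 = 5(625s^5 + 625s^4 + 250s^3 - 25s^2 - 36s - 1).

5(625s^5 + 625s^4 + 250s^3 - 25s^2 - 36s - 1)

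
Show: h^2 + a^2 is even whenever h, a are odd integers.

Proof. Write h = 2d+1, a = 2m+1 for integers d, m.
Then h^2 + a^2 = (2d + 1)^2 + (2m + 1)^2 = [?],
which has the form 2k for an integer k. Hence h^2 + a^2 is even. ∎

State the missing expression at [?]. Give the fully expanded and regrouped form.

(2d + 1)^2 + (2m + 1)^2 = 4d^2 + 4d + 4m^2 + 4m + 2
= 2(2d^2 + 2d + 2m^2 + 2m + 1).
Since 2d^2 + 2d + 2m^2 + 2m + 1 is an integer, the sum of squares is of the form 2k for an integer k.

2(2d^2 + 2d + 2m^2 + 2m + 1)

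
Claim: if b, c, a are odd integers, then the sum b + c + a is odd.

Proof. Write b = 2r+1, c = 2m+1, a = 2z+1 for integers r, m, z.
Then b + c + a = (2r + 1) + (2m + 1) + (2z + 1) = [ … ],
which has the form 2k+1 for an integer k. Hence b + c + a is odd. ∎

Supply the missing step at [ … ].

2(m + r + z + 1) + 1

(2r + 1) + (2m + 1) + (2z + 1) = 2m + 2r + 2z + 3
= 2(m + r + z + 1) + 1.
Since m + r + z + 1 is an integer, the sum is of the form 2k+1 for an integer k.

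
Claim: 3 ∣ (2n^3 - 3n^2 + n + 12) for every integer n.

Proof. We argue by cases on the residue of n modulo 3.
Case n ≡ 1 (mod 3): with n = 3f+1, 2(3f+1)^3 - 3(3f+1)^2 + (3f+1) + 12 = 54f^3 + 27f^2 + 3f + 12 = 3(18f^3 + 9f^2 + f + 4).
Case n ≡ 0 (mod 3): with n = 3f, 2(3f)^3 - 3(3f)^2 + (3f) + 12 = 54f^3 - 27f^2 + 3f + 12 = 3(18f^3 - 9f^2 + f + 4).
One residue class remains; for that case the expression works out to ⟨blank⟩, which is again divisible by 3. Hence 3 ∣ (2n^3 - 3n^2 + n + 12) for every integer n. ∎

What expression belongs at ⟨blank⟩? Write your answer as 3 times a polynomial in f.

Only n ≡ 2 (mod 3) is unaccounted for. Put n = 3f+2:
2(3f+2)^3 - 3(3f+2)^2 + (3f+2) + 12 expands to 54f^3 + 81f^2 + 39f + 18,
and factoring out 3 leaves 3(18f^3 + 27f^2 + 13f + 6).

3(18f^3 + 27f^2 + 13f + 6)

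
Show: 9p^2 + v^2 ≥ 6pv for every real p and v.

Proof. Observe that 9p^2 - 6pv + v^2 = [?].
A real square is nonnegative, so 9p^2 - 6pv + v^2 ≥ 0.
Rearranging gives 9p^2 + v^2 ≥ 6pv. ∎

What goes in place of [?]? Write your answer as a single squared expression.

9p^2 - 6pv + v^2 is a perfect-square trinomial: the outer terms are (3p)^2 and (v)^2, and the cross term is -2·3p·v.
So 9p^2 - 6pv + v^2 = (3p - v)^2 ≥ 0.

(3p - v)^2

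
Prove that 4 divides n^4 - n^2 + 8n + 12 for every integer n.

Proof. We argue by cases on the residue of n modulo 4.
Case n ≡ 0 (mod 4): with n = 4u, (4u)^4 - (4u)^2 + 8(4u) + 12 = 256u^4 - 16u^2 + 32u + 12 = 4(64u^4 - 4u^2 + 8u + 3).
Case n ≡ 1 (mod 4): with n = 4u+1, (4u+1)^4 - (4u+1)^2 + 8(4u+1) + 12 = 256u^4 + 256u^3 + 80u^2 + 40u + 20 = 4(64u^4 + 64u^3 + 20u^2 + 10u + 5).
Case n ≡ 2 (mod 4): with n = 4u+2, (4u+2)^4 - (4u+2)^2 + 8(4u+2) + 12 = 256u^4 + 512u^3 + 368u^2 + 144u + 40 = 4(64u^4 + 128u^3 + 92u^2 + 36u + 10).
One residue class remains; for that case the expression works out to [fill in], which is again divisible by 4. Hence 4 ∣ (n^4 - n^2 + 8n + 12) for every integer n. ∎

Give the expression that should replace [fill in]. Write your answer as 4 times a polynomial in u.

4(64u^4 + 192u^3 + 212u^2 + 110u + 27)

The residues treated are {0, 1, 2}, so the missing case is n ≡ 3 (mod 4); write n = 4u+3.
Then (4u+3)^4 - (4u+3)^2 + 8(4u+3) + 12 = 256u^4 + 768u^3 + 848u^2 + 440u + 108 = 4(64u^4 + 192u^3 + 212u^2 + 110u + 27).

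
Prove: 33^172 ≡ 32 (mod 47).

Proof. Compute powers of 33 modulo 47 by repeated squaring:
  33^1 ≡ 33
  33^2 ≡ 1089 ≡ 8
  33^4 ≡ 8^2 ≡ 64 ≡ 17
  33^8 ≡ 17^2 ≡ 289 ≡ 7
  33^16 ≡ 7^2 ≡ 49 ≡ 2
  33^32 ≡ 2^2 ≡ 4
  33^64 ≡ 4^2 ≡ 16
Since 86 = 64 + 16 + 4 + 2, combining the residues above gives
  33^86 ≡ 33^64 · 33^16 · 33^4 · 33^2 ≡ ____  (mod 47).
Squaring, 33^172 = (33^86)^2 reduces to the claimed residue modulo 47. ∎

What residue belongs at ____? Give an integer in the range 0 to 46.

33^64 · 33^16 · 33^4 · 33^2 ≡ 16 · 2 · 17 · 8 = 4352.
4352 mod 47 = 28, so 33^86 ≡ 28 (mod 47).

28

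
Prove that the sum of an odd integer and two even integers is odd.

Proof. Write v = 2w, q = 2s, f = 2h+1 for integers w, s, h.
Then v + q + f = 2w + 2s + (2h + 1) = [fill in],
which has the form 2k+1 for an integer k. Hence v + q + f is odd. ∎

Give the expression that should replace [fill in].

2(h + s + w) + 1

2w + 2s + (2h + 1) = 2h + 2s + 2w + 1
= 2(h + s + w) + 1.
Since h + s + w is an integer, the sum is of the form 2k+1 for an integer k.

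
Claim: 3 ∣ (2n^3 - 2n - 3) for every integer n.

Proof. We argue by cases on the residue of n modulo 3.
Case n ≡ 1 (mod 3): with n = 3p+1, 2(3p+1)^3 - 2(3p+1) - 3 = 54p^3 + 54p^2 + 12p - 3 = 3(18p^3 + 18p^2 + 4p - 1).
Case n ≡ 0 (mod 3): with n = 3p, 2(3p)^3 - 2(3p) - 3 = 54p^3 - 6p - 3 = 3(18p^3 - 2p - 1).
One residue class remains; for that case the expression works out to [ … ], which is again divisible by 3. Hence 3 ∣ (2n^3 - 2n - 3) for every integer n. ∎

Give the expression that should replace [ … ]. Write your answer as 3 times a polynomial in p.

3(18p^3 + 36p^2 + 22p + 3)

The residues treated are {1, 0}, so the missing case is n ≡ 2 (mod 3); write n = 3p+2.
Then 2(3p+2)^3 - 2(3p+2) - 3 = 54p^3 + 108p^2 + 66p + 9 = 3(18p^3 + 36p^2 + 22p + 3).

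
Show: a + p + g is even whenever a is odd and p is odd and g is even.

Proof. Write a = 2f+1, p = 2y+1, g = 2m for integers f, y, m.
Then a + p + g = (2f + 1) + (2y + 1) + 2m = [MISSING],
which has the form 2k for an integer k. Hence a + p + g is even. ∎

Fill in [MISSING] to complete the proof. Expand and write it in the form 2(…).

2(f + m + y + 1)

Expanding: (2f + 1) + (2y + 1) + 2m = 2f + 2m + 2y + 2.
Every term is even; pulling out the factor of 2 gives 2(f + m + y + 1).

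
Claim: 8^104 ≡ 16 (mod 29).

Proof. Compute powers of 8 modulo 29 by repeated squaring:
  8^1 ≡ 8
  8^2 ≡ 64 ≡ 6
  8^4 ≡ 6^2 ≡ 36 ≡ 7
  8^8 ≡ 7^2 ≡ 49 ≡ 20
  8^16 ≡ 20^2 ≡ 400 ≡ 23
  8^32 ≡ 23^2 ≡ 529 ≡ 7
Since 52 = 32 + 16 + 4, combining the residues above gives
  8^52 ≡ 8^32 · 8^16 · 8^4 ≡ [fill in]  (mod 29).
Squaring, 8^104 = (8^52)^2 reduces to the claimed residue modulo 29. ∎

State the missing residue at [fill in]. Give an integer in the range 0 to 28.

8^32 · 8^16 · 8^4 ≡ 7 · 23 · 7 = 1127.
1127 mod 29 = 25, so 8^52 ≡ 25 (mod 29).

25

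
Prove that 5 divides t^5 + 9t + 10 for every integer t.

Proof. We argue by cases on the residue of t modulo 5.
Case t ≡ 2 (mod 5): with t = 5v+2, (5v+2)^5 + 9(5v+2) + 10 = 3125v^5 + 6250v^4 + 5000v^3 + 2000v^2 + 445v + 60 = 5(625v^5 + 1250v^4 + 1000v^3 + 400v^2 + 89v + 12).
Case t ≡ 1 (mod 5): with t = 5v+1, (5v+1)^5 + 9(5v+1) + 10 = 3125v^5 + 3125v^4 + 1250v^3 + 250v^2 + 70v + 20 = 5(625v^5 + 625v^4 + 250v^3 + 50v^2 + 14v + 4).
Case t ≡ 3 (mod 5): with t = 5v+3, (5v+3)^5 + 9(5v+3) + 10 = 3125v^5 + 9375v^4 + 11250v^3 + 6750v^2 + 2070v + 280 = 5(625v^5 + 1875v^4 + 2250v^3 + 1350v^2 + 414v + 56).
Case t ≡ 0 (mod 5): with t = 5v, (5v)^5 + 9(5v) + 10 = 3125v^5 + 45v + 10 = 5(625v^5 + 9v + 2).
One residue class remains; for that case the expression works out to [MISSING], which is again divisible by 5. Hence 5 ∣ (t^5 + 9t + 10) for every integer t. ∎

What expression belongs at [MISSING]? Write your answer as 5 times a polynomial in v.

The residues treated are {2, 1, 3, 0}, so the missing case is t ≡ 4 (mod 5); write t = 5v+4.
Then (5v+4)^5 + 9(5v+4) + 10 = 3125v^5 + 12500v^4 + 20000v^3 + 16000v^2 + 6445v + 1070 = 5(625v^5 + 2500v^4 + 4000v^3 + 3200v^2 + 1289v + 214).

5(625v^5 + 2500v^4 + 4000v^3 + 3200v^2 + 1289v + 214)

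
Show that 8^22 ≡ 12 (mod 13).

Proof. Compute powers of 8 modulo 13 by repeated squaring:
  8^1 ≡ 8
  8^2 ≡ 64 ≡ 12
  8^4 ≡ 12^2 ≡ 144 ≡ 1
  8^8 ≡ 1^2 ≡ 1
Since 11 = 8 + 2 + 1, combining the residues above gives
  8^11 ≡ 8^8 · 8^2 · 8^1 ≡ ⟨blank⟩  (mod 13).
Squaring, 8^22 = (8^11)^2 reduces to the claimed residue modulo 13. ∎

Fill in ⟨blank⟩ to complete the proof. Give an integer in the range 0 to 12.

5

Multiply the listed residues: 1 · 12 · 8 = 12 → 96.
Reducing modulo 13: 96 = 7·13 + 5, so 8^11 ≡ 5.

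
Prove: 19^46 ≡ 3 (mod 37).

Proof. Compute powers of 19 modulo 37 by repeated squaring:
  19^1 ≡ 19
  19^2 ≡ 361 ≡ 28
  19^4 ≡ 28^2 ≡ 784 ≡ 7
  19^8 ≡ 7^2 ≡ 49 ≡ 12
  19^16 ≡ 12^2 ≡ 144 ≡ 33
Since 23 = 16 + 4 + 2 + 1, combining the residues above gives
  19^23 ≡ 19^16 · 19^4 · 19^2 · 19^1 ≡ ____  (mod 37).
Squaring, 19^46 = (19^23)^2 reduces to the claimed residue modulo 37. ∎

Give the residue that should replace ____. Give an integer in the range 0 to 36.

Multiply the listed residues: 33 · 7 · 28 · 19 = 231 → 6468 → 122892.
Reducing modulo 37: 122892 = 3321·37 + 15, so 19^23 ≡ 15.

15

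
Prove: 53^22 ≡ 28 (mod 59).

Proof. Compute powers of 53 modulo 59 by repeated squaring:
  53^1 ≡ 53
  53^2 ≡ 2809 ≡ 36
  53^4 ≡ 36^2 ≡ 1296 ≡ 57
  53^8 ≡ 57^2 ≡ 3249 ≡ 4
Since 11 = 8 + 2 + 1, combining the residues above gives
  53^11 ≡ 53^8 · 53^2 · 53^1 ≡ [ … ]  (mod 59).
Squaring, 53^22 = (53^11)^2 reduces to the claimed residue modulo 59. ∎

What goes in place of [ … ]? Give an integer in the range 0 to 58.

21

53^8 · 53^2 · 53^1 ≡ 4 · 36 · 53 = 7632.
7632 mod 59 = 21, so 53^11 ≡ 21 (mod 59).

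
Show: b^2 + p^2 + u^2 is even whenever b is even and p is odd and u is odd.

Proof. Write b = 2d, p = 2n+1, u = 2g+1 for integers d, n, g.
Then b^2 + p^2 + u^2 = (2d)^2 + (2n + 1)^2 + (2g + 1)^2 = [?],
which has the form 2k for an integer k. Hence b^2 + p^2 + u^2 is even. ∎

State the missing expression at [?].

2(2d^2 + 2g^2 + 2g + 2n^2 + 2n + 1)

(2d)^2 + (2n + 1)^2 + (2g + 1)^2 = 4d^2 + 4g^2 + 4g + 4n^2 + 4n + 2
= 2(2d^2 + 2g^2 + 2g + 2n^2 + 2n + 1).
Since 2d^2 + 2g^2 + 2g + 2n^2 + 2n + 1 is an integer, the sum of squares is of the form 2k for an integer k.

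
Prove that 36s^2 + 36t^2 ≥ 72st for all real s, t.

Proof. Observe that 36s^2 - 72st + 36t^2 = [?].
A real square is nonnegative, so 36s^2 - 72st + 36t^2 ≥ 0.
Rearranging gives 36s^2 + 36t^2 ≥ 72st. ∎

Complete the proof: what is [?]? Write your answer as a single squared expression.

The leading and trailing coefficients are 6^2 and 6^2, and 72 = 2·6·6, so the trinomial is (6s - 6t)^2.
Hence 36s^2 - 72st + 36t^2 ≥ 0.

(6s - 6t)^2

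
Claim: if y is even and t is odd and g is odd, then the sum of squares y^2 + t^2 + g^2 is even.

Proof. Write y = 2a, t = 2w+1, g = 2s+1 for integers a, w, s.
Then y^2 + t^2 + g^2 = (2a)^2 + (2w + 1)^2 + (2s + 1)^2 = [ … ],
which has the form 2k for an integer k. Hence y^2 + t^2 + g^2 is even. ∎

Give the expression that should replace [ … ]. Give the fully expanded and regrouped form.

(2a)^2 + (2w + 1)^2 + (2s + 1)^2 = 4a^2 + 4s^2 + 4s + 4w^2 + 4w + 2
= 2(2a^2 + 2s^2 + 2s + 2w^2 + 2w + 1).
Since 2a^2 + 2s^2 + 2s + 2w^2 + 2w + 1 is an integer, the sum of squares is of the form 2k for an integer k.

2(2a^2 + 2s^2 + 2s + 2w^2 + 2w + 1)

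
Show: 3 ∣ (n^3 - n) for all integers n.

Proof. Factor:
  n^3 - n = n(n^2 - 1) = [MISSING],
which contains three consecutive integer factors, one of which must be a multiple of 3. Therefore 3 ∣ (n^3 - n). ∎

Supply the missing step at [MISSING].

n(n^2 - 1) = n(n - 1)(n + 1) = (n - 1)n(n + 1).
These three factors are consecutive integers, so their product is divisible by 3.

(n - 1)n(n + 1)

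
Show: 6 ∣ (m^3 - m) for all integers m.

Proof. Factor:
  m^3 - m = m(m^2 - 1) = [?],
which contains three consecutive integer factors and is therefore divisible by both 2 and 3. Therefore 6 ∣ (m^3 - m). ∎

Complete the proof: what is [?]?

(m - 1)m(m + 1)

m(m^2 - 1) = m(m - 1)(m + 1) = (m - 1)m(m + 1).
These three factors are consecutive integers, so their product is divisible by 6.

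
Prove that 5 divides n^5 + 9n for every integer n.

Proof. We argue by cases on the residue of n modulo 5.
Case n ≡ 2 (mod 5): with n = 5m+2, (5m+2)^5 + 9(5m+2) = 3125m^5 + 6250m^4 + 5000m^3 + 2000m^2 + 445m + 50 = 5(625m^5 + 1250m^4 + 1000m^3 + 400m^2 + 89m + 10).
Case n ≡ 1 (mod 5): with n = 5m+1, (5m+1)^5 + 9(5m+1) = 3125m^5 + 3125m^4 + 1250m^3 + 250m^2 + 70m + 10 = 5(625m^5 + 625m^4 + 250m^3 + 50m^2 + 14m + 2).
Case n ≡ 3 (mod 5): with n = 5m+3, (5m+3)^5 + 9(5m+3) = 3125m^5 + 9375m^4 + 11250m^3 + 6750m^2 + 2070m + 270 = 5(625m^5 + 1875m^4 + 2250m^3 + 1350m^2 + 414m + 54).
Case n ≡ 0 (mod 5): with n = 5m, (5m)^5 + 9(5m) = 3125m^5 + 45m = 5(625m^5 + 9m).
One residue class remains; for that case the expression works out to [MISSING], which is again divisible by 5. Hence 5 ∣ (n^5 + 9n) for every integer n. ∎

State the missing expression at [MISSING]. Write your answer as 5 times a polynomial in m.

Only n ≡ 4 (mod 5) is unaccounted for. Put n = 5m+4:
(5m+4)^5 + 9(5m+4) expands to 3125m^5 + 12500m^4 + 20000m^3 + 16000m^2 + 6445m + 1060,
and factoring out 5 leaves 5(625m^5 + 2500m^4 + 4000m^3 + 3200m^2 + 1289m + 212).

5(625m^5 + 2500m^4 + 4000m^3 + 3200m^2 + 1289m + 212)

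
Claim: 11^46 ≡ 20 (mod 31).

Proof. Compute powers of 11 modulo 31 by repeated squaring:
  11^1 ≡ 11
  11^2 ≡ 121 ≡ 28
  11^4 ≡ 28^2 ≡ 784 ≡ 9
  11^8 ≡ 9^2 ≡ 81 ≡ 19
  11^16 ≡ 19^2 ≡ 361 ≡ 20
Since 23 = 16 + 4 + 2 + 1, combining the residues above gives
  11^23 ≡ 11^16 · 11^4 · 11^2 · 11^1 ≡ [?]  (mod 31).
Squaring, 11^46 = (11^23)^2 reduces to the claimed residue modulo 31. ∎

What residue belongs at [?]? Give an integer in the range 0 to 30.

11^16 · 11^4 · 11^2 · 11^1 ≡ 20 · 9 · 28 · 11 = 55440.
55440 mod 31 = 12, so 11^23 ≡ 12 (mod 31).

12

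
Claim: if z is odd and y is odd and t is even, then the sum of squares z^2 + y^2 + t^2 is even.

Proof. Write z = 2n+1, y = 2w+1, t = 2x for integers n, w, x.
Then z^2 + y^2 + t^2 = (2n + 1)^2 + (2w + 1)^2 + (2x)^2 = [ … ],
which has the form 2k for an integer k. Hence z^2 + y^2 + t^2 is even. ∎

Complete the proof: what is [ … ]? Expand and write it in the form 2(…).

(2n + 1)^2 + (2w + 1)^2 + (2x)^2 = 4n^2 + 4n + 4w^2 + 4w + 4x^2 + 2
= 2(2n^2 + 2n + 2w^2 + 2w + 2x^2 + 1).
Since 2n^2 + 2n + 2w^2 + 2w + 2x^2 + 1 is an integer, the sum of squares is of the form 2k for an integer k.

2(2n^2 + 2n + 2w^2 + 2w + 2x^2 + 1)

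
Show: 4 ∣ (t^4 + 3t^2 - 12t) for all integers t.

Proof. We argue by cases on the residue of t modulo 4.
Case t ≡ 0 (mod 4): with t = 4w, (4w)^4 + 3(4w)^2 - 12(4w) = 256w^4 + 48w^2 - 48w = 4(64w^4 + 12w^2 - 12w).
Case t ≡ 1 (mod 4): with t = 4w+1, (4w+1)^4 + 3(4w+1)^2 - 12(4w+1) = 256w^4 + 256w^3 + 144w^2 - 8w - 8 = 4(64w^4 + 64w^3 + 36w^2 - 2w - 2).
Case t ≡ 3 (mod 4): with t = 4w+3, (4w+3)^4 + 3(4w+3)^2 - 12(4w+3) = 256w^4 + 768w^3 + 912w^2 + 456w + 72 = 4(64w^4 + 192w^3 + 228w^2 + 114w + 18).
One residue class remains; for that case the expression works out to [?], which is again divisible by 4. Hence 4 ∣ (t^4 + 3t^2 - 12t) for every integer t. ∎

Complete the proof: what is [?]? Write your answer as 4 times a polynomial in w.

4(64w^4 + 128w^3 + 108w^2 + 32w + 1)

Only t ≡ 2 (mod 4) is unaccounted for. Put t = 4w+2:
(4w+2)^4 + 3(4w+2)^2 - 12(4w+2) expands to 256w^4 + 512w^3 + 432w^2 + 128w + 4,
and factoring out 4 leaves 4(64w^4 + 128w^3 + 108w^2 + 32w + 1).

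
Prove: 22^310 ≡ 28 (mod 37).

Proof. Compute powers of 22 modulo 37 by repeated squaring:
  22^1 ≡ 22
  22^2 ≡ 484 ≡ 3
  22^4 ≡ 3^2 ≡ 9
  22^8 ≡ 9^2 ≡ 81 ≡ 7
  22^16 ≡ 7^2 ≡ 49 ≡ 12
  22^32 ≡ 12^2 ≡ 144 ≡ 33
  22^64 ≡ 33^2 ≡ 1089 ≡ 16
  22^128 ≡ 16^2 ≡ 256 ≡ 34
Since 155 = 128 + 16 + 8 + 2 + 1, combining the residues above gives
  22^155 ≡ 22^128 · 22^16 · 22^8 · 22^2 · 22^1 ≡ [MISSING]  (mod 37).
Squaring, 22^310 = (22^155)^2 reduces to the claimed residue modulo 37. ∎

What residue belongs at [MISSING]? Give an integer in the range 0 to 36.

18

22^128 · 22^16 · 22^8 · 22^2 · 22^1 ≡ 34 · 12 · 7 · 3 · 22 = 188496.
188496 mod 37 = 18, so 22^155 ≡ 18 (mod 37).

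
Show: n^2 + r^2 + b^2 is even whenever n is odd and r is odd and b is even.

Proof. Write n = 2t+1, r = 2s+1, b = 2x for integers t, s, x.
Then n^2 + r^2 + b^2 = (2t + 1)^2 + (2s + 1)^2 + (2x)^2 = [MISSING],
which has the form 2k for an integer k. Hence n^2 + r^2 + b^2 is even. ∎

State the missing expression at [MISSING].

(2t + 1)^2 + (2s + 1)^2 + (2x)^2 = 4s^2 + 4s + 4t^2 + 4t + 4x^2 + 2
= 2(2s^2 + 2s + 2t^2 + 2t + 2x^2 + 1).
Since 2s^2 + 2s + 2t^2 + 2t + 2x^2 + 1 is an integer, the sum of squares is of the form 2k for an integer k.

2(2s^2 + 2s + 2t^2 + 2t + 2x^2 + 1)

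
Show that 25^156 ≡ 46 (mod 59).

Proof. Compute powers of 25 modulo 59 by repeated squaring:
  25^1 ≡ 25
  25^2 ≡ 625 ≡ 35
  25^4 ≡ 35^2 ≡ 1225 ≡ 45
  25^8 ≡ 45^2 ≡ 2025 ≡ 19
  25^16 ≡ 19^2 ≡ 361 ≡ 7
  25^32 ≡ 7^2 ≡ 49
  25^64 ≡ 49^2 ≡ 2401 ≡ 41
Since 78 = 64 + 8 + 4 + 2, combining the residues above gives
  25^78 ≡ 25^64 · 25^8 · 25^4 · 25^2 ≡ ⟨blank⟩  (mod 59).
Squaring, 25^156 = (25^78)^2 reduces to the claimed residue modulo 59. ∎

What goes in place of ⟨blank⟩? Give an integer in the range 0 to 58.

Multiply the listed residues: 41 · 19 · 45 · 35 = 779 → 35055 → 1226925.
Reducing modulo 59: 1226925 = 20795·59 + 20, so 25^78 ≡ 20.

20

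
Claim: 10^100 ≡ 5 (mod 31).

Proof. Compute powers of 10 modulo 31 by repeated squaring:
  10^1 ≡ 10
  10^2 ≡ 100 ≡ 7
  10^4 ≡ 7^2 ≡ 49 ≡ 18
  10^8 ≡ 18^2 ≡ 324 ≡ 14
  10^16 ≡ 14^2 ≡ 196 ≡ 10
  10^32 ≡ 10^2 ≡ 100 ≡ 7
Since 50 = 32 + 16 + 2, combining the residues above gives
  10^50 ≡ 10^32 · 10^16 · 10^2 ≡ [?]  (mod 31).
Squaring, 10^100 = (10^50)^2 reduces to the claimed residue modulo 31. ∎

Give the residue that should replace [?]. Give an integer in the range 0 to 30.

25

10^32 · 10^16 · 10^2 ≡ 7 · 10 · 7 = 490.
490 mod 31 = 25, so 10^50 ≡ 25 (mod 31).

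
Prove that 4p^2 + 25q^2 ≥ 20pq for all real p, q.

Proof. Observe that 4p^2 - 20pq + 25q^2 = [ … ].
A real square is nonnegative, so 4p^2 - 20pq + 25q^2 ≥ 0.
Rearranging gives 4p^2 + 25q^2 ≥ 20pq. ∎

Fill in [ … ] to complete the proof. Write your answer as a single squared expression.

4p^2 - 20pq + 25q^2 is a perfect-square trinomial: the outer terms are (2p)^2 and (5q)^2, and the cross term is -2·2p·5q.
So 4p^2 - 20pq + 25q^2 = (2p - 5q)^2 ≥ 0.

(2p - 5q)^2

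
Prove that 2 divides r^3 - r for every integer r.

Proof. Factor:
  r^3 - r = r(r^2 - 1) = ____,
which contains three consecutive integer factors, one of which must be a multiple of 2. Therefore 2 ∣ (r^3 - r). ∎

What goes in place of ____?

(r - 1)r(r + 1)

r(r^2 - 1) = r(r - 1)(r + 1) = (r - 1)r(r + 1).
These three factors are consecutive integers, so their product is divisible by 2.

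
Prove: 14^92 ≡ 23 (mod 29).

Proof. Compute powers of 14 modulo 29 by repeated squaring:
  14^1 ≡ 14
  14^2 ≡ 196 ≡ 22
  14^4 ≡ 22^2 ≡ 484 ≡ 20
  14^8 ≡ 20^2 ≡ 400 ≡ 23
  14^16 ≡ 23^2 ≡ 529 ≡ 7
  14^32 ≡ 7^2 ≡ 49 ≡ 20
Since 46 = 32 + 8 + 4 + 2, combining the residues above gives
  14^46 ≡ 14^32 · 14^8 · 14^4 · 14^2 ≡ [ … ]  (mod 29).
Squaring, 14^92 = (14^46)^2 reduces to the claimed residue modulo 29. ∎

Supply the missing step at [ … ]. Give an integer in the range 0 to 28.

9

Multiply the listed residues: 20 · 23 · 20 · 22 = 460 → 9200 → 202400.
Reducing modulo 29: 202400 = 6979·29 + 9, so 14^46 ≡ 9.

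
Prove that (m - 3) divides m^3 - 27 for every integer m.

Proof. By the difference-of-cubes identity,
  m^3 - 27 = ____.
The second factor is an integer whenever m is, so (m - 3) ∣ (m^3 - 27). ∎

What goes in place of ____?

(m - 3)(m^2 + 3m + 9)

a^3 - b^3 = (a - b)(a^2 + ab + b^2). With a = m, b = 3:
m^3 - 27 = (m - 3)(m^2 + 3m + 9).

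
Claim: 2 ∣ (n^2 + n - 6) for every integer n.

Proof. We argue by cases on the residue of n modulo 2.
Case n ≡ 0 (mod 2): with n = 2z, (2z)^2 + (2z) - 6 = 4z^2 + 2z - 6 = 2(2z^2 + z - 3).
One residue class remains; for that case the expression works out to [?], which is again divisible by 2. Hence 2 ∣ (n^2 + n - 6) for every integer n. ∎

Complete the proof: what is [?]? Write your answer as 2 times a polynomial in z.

The residues treated are {0}, so the missing case is n ≡ 1 (mod 2); write n = 2z+1.
Then (2z+1)^2 + (2z+1) - 6 = 4z^2 + 6z - 4 = 2(2z^2 + 3z - 2).

2(2z^2 + 3z - 2)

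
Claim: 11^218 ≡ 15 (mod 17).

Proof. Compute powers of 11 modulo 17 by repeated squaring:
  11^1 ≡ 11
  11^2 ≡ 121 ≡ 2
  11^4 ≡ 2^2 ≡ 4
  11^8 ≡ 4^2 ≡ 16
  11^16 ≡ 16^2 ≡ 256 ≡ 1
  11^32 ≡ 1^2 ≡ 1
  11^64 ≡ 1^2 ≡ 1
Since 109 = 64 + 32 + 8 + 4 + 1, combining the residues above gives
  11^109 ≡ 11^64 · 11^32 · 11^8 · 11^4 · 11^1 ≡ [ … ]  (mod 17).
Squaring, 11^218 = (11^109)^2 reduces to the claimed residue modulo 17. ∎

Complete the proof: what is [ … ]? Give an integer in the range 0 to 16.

Multiply the listed residues: 1 · 1 · 16 · 4 · 11 = 1 → 16 → 64 → 704.
Reducing modulo 17: 704 = 41·17 + 7, so 11^109 ≡ 7.

7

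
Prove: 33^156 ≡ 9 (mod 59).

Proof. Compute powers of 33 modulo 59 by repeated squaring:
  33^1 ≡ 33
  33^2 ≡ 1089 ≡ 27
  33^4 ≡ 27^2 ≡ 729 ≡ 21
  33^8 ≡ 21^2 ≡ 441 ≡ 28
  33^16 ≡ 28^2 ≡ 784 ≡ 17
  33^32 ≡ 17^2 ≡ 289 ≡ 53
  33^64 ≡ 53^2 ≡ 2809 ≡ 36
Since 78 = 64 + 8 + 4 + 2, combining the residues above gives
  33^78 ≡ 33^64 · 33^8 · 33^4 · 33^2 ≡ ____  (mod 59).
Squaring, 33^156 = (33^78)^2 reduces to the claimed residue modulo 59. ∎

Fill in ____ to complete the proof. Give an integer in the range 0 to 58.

3

Multiply the listed residues: 36 · 28 · 21 · 27 = 1008 → 21168 → 571536.
Reducing modulo 59: 571536 = 9687·59 + 3, so 33^78 ≡ 3.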